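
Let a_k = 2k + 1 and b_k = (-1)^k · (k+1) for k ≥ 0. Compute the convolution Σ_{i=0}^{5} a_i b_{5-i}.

3

The convolution is the t^5 coefficient of A(t)B(t).
Σ = 1·(-6) + 3·5 + 5·(-4) + 7·3 + 9·(-2) + 11·1 = 3.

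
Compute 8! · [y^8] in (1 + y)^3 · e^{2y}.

The EGF product rule gives c_8 = Σ_{k_1+k_2=8} C(8; k_1,k_2) · ∏ g_i(k_i), where (1+y)^3 gives the falling factorial (3)_k; e^{2y} gives (2)^k.
g_1(k) for k = 0…8: 1, 3, 6, 6, 0, 0, 0, 0, 0.
g_2(k) for k = 0…8: 1, 2, 4, 8, 16, 32, 64, 128, 256.
c_8 = Σ_k C(8,k)·g_1(k)·g_2(8−k) = 1·1·256 + 8·3·128 + 28·6·64 + 56·6·32 = 256 + 3072 + 10752 + 10752 = 24832.

24832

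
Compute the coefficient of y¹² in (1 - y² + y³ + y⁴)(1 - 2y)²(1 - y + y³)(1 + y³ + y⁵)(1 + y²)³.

(1 - y² + y³ + y⁴) has coefficients 1,0,-1,1,1 for degrees 0…4.
(1 - 2y)² has coefficients 1,-4,4,0,0,0,0,0,0,0,0,0,0 for degrees 0…12.
Multiplying by (1 - y + y³) gives running coefficients 1,-5,8,-3,-4,4,0,0,0,0,0,0,0 for degrees 0…12.
Multiplying by (1 + y³ + y⁵) gives running coefficients 1,-5,8,-2,-9,13,-8,4,1,-4,4,0,0 for degrees 0…12.
Finally multiplying by (1 + y²)³, the product of all factors after the first has coefficients 1,-5,11,-17,18,-8,-10,32,-42,45,-26,13,7 for degrees 0…12.
[y¹²] = 1·7 − 1·(-26) + 1·45 + 1·(-42) = 36.

36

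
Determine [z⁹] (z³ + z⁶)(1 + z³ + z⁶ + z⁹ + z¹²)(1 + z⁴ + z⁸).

(z³ + z⁶) has coefficients 0,0,0,1,0,0,1 for degrees 0…6.
(1 + z³ + z⁶ + z⁹ + z¹²) has coefficients 1,0,0,1,0,0,1,0,0,1 for degrees 0…9.
Finally multiplying by (1 + z⁴ + z⁸), the product of all factors after the first has coefficients 1,0,0,1,1,0,1,1,1,1 for degrees 0…9.
[z⁹] = 1·1 + 1·1 = 2.

2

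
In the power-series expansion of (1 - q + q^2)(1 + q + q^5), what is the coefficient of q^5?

(1 - q + q^2) has coefficients 1,-1,1 for degrees 0…2.
(1 + q + q^5) has coefficients 1,1,0,0,0,1 for degrees 0…5.
[q^5] = 1·1 − 1·0 + 1·0 = 1.

1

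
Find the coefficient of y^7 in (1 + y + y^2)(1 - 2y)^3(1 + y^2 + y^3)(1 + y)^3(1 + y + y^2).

9

(1 + y + y^2) has coefficients 1,1,1 for degrees 0…2.
(1 - 2y)^3 has coefficients 1,-6,12,-8,0,0,0,0 for degrees 0…7.
Multiplying by (1 + y^2 + y^3) gives running coefficients 1,-6,13,-13,6,4,-8,0 for degrees 0…7.
Multiplying by (1 + y)^3 gives running coefficients 1,-3,-2,9,0,-4,9,-6 for degrees 0…7.
Finally multiplying by (1 + y + y^2), the product of all factors after the first has coefficients 1,-2,-4,4,7,5,5,-1 for degrees 0…7.
[y^7] = 1·(-1) + 1·5 + 1·5 = 9.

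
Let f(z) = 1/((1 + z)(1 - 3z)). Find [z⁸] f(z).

Partial fractions give a closed form: a_n = (1/4)·(-1)^n + (3/4)·3^n.
At n = 8: a_8 = 4921.

4921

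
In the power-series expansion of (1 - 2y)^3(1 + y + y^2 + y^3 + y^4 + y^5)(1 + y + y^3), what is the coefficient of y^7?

(1 - 2y)^3 has coefficients 1,-6,12,-8 for degrees 0…3.
(1 + y + y^2 + y^3 + y^4 + y^5) has coefficients 1,1,1,1,1,1,0,0 for degrees 0…7.
Finally multiplying by (1 + y + y^3), the product of all factors after the first has coefficients 1,2,2,3,3,3,2,1 for degrees 0…7.
[y^7] = 1·1 − 6·2 + 12·3 − 8·3 = 1.

1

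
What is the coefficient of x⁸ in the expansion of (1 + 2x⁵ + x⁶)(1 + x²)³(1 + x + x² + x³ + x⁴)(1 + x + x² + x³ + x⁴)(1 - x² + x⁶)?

27

(1 + 2x⁵ + x⁶) has coefficients 1,0,0,0,0,2,1 for degrees 0…6.
(1 + x²)³ has coefficients 1,0,3,0,3,0,1,0,0 for degrees 0…8.
Multiplying by (1 + x + x² + x³ + x⁴) gives running coefficients 1,1,4,4,7,6,7,4,4 for degrees 0…8.
Multiplying by (1 + x + x² + x³ + x⁴) gives running coefficients 1,2,6,10,17,22,28,28,28 for degrees 0…8.
Finally multiplying by (1 - x² + x⁶), the product of all factors after the first has coefficients 1,2,5,8,11,12,12,8,6 for degrees 0…8.
[x⁸] = 1·6 + 2·8 + 1·5 = 27.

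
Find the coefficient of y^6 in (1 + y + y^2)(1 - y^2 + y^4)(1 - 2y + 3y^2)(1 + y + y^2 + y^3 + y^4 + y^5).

1

(1 + y + y^2) has coefficients 1,1,1 for degrees 0…2.
(1 - y^2 + y^4) has coefficients 1,0,-1,0,1,0,0 for degrees 0…6.
Multiplying by (1 - 2y + 3y^2) gives running coefficients 1,-2,2,2,-2,-2,3 for degrees 0…6.
Finally multiplying by (1 + y + y^2 + y^3 + y^4 + y^5), the product of all factors after the first has coefficients 1,-1,1,3,1,-1,1 for degrees 0…6.
[y^6] = 1·1 + 1·(-1) + 1·1 = 1.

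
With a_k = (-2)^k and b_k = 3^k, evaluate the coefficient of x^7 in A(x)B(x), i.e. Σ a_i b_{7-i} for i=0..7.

This is [x^7] in the product of the two ordinary generating functions.
Σ = 1·2187 − 2·729 + 4·243 − 8·81 + 16·27 − 32·9 + 64·3 − 128·1 = 1261.

1261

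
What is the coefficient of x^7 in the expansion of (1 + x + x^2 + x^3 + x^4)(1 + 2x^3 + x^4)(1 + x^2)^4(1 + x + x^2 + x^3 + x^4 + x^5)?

113

(1 + x + x^2 + x^3 + x^4) has coefficients 1,1,1,1,1 for degrees 0…4.
(1 + 2x^3 + x^4) has coefficients 1,0,0,2,1,0,0,0 for degrees 0…7.
Multiplying by (1 + x^2)^4 gives running coefficients 1,0,4,2,7,8,8,12 for degrees 0…7.
Finally multiplying by (1 + x + x^2 + x^3 + x^4 + x^5), the product of all factors after the first has coefficients 1,1,5,7,14,22,29,41 for degrees 0…7.
[x^7] = 1·41 + 1·29 + 1·22 + 1·14 + 1·7 = 113.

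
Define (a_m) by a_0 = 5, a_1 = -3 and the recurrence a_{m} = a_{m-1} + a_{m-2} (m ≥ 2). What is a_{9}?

The ordinary generating function has denominator 1 - z - z^2.
Iterating the recurrence: a_0,…,a_{9} = 5, -3, 2, -1, 1, 0, 1, 1, 2, 3.

3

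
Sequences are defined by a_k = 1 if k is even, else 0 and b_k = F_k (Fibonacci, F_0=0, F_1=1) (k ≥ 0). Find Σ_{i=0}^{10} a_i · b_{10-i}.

Write out a_i and b_{10-i} for i = 0,…,10 and sum the products.
Σ = 1·55 + 0·34 + 1·21 + 0·13 + 1·8 + 0·5 + 1·3 + 0·2 + 1·1 + 0·1 + 1·0 = 88.

88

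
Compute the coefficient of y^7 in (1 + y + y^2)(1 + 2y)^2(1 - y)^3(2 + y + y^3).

(1 + y + y^2) has coefficients 1,1,1 for degrees 0…2.
(1 + 2y)^2 has coefficients 1,4,4,0,0,0,0,0 for degrees 0…7.
Multiplying by (1 - y)^3 gives running coefficients 1,1,-5,-1,8,-4,0,0 for degrees 0…7.
Finally multiplying by (2 + y + y^3), the product of all factors after the first has coefficients 2,3,-9,-6,16,-5,-5,8 for degrees 0…7.
[y^7] = 1·8 + 1·(-5) + 1·(-5) = -2.

-2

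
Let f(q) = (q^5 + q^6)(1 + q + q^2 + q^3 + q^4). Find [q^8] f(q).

2

(q^5 + q^6) has coefficients 0,0,0,0,0,1,1 for degrees 0…6.
(1 + q + q^2 + q^3 + q^4) has coefficients 1,1,1,1,1,0,0,0,0 for degrees 0…8.
[q^8] = 1·1 + 1·1 = 2.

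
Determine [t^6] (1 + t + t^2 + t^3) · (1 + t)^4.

(1 + t + t^2 + t^3) has coefficients 1,1,1,1 for degrees 0…3.
(1 + t)^4 has coefficients 1,4,6,4,1,0,0 for degrees 0…6.
[t^6] = 1·0 + 1·0 + 1·1 + 1·4 = 5.

5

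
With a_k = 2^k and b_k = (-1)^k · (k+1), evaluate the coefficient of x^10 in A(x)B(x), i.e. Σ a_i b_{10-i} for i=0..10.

Write out a_i and b_{10-i} for i = 0,…,10 and sum the products.
Σ = 1·11 + 2·(-10) + 4·9 + 8·(-8) + 16·7 + 32·(-6) + 64·5 + 128·(-4) + 256·3 + 512·(-2) + 1024·1 = 459.

459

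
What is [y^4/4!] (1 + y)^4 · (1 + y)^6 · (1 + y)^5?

32760

The EGF product rule gives c_4 = Σ_{k_1+k_2+k_3=4} C(4; k_1,k_2,k_3) · ∏ g_i(k_i), where (1+y)^4 gives the falling factorial (4)_k; (1+y)^6 gives the falling factorial (6)_k; (1+y)^5 gives the falling factorial (5)_k.
g_1(k) for k = 0…4: 1, 4, 12, 24, 24.
g_2(k) for k = 0…4: 1, 6, 30, 120, 360.
g_3(k) for k = 0…4: 1, 5, 20, 60, 120.
First combine the last two factors: h(k) = Σ_j C(k,j)·g_2(j)·g_3(k−j) for k = 0…4: 1, 11, 110, 990, 7920.
c_4 = Σ_k C(4,k)·g_1(k)·h(4−k) = 1·1·7920 + 4·4·990 + 6·12·110 + 4·24·11 + 1·24·1 = 7920 + 15840 + 7920 + 1056 + 24 = 32760.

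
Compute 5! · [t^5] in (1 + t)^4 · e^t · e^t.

2512

The EGF product rule gives c_5 = Σ_{k_1+k_2+k_3=5} C(5; k_1,k_2,k_3) · ∏ g_i(k_i), where (1+t)^4 gives the falling factorial (4)_k; e^t gives (1)^k; e^t gives (1)^k.
g_1(k) for k = 0…5: 1, 4, 12, 24, 24, 0.
g_2(k) for k = 0…5: 1, 1, 1, 1, 1, 1.
g_3(k) for k = 0…5: 1, 1, 1, 1, 1, 1.
First combine the last two factors: h(k) = Σ_j C(k,j)·g_2(j)·g_3(k−j) for k = 0…5: 1, 2, 4, 8, 16, 32.
c_5 = Σ_k C(5,k)·g_1(k)·h(5−k) = 1·1·32 + 5·4·16 + 10·12·8 + 10·24·4 + 5·24·2 = 32 + 320 + 960 + 960 + 240 = 2512.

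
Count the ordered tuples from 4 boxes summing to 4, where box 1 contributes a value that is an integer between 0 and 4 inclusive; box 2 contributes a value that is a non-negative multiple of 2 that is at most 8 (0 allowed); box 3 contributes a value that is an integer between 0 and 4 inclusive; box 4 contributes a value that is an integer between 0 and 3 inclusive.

21

The generating function for the choices is (1 + y + y² + y³ + y⁴)·(1 + y² + y⁴ + y⁶ + y⁸)·(1 + y + y² + y³ + y⁴)·(1 + y + y² + y³); the count is [y⁴].
(1 + y + y² + y³ + y⁴) has coefficients 1,1,1,1,1 for degrees 0…4.
(1 + y² + y⁴ + y⁶ + y⁸) has coefficients 1,0,1,0,1 for degrees 0…4.
Multiplying by (1 + y + y² + y³ + y⁴) gives running coefficients 1,1,2,2,3 for degrees 0…4.
Finally multiplying by (1 + y + y² + y³), the product of all factors after the first has coefficients 1,2,4,6,8 for degrees 0…4.
[y⁴] = 1·8 + 1·6 + 1·4 + 1·2 + 1·1 = 21.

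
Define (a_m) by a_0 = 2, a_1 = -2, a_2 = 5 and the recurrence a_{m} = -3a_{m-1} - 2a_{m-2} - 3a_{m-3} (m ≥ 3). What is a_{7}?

-866

The ordinary generating function has denominator 1 + 3t + 2t^2 + 3t^3.
Iterating the recurrence: a_0,…,a_{7} = 2, -2, 5, -17, 47, -122, 323, -866.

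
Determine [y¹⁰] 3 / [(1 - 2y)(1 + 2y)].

Partial fractions give a closed form: a_n = (3/2)·2^n + (3/2)·(-2)^n.
At n = 10: a_10 = 3072.

3072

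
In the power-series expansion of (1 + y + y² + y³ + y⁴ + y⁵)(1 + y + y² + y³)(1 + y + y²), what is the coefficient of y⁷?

(1 + y + y² + y³ + y⁴ + y⁵) has coefficients 1,1,1,1,1,1 for degrees 0…5.
(1 + y + y² + y³) has coefficients 1,1,1,1,0,0,0,0 for degrees 0…7.
Finally multiplying by (1 + y + y²), the product of all factors after the first has coefficients 1,2,3,3,2,1,0,0 for degrees 0…7.
[y⁷] = 1·0 + 1·0 + 1·1 + 1·2 + 1·3 + 1·3 = 9.

9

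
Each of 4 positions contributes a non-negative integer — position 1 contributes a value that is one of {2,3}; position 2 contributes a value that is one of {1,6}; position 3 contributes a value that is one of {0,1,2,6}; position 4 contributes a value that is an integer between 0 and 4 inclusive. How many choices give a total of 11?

8

The generating function for the choices is (y^2 + y^3)·(y + y^6)·(1 + y + y^2 + y^6)·(1 + y + y^2 + y^3 + y^4); the count is [y^11].
(y^2 + y^3) has coefficients 0,0,1,1 for degrees 0…3.
(y + y^6) has coefficients 0,1,0,0,0,0,1,0,0,0,0,0 for degrees 0…11.
Multiplying by (1 + y + y^2 + y^6) gives running coefficients 0,1,1,1,0,0,1,2,1,0,0,0 for degrees 0…11.
Finally multiplying by (1 + y + y^2 + y^3 + y^4), the product of all factors after the first has coefficients 0,1,2,3,3,3,3,4,4,4,4,3 for degrees 0…11.
[y^11] = 1·4 + 1·4 = 8.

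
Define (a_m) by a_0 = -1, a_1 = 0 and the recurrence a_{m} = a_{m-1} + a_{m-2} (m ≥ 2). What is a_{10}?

The ordinary generating function has denominator 1 - y - y^2.
Iterating the recurrence: a_0,…,a_{10} = -1, 0, -1, -1, -2, -3, -5, -8, -13, -21, -34.

-34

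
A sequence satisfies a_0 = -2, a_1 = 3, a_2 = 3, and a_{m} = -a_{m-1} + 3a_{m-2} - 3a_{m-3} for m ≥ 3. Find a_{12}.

The ordinary generating function has denominator 1 + y - 3y^2 + 3y^3.
Iterating the recurrence: a_0,…,a_{12} = -2, 3, 3, 12, -12, 39, -111, 264, -714, 1839, -4773, 12432, -32268.

-32268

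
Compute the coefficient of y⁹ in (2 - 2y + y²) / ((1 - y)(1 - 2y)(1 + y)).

The denominator gives the recurrence a_n = 2a_(n−1) + a_(n−2) − 2a_(n−3) for n ≥ 3; the numerator fixes a_0 = 2, a_1 = 2, a_2 = 7.
Iterating: 2, 2, 7, 12, 27, 52, 107, 212, 427, 852, so a_9 = 852.

852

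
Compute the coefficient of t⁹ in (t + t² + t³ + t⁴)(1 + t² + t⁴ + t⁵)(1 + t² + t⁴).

5

(t + t² + t³ + t⁴) has coefficients 0,1,1,1,1 for degrees 0…4.
(1 + t² + t⁴ + t⁵) has coefficients 1,0,1,0,1,1,0,0,0,0 for degrees 0…9.
Finally multiplying by (1 + t² + t⁴), the product of all factors after the first has coefficients 1,0,2,0,3,1,2,1,1,1 for degrees 0…9.
[t⁹] = 1·1 + 1·1 + 1·2 + 1·1 = 5.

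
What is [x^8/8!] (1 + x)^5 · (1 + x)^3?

40320

The EGF product rule gives c_8 = Σ_{k_1+k_2=8} C(8; k_1,k_2) · ∏ g_i(k_i), where (1+x)^5 gives the falling factorial (5)_k; (1+x)^3 gives the falling factorial (3)_k.
g_1(k) for k = 0…8: 1, 5, 20, 60, 120, 120, 0, 0, 0.
g_2(k) for k = 0…8: 1, 3, 6, 6, 0, 0, 0, 0, 0.
c_8 = Σ_k C(8,k)·g_1(k)·g_2(8−k) = 56·120·6 = 40320.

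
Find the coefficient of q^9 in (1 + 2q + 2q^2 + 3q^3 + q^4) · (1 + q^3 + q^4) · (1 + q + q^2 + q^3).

(1 + 2q + 2q^2 + 3q^3 + q^4) has coefficients 1,2,2,3,1 for degrees 0…4.
(1 + q^3 + q^4) has coefficients 1,0,0,1,1,0,0,0,0,0 for degrees 0…9.
Finally multiplying by (1 + q + q^2 + q^3), the product of all factors after the first has coefficients 1,1,1,2,2,2,2,1,0,0 for degrees 0…9.
[q^9] = 1·0 + 2·0 + 2·1 + 3·2 + 1·2 = 10.

10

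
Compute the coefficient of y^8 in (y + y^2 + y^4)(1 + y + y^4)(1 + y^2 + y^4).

3

(y + y^2 + y^4) has coefficients 0,1,1,0,1 for degrees 0…4.
(1 + y + y^4) has coefficients 1,1,0,0,1,0,0,0,0 for degrees 0…8.
Finally multiplying by (1 + y^2 + y^4), the product of all factors after the first has coefficients 1,1,1,1,2,1,1,0,1 for degrees 0…8.
[y^8] = 1·0 + 1·1 + 1·2 = 3.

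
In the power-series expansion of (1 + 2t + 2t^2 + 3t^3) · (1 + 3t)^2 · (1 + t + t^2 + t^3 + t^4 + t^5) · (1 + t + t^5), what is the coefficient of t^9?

260

(1 + 2t + 2t^2 + 3t^3) has coefficients 1,2,2,3 for degrees 0…3.
(1 + 3t)^2 has coefficients 1,6,9,0,0,0,0,0,0,0 for degrees 0…9.
Multiplying by (1 + t + t^2 + t^3 + t^4 + t^5) gives running coefficients 1,7,16,16,16,16,15,9,0,0 for degrees 0…9.
Finally multiplying by (1 + t + t^5), the product of all factors after the first has coefficients 1,8,23,32,32,33,38,40,25,16 for degrees 0…9.
[t^9] = 1·16 + 2·25 + 2·40 + 3·38 = 260.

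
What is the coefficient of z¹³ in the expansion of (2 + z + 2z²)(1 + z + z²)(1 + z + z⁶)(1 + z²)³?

12

(2 + z + 2z²) has coefficients 2,1,2 for degrees 0…2.
(1 + z + z²) has coefficients 1,1,1,0,0,0,0,0,0,0,0,0,0,0 for degrees 0…13.
Multiplying by (1 + z + z⁶) gives running coefficients 1,2,2,1,0,0,1,1,1,0,0,0,0,0 for degrees 0…13.
Finally multiplying by (1 + z²)³, the product of all factors after the first has coefficients 1,2,5,7,9,9,8,6,6,4,6,3,4,1 for degrees 0…13.
[z¹³] = 2·1 + 1·4 + 2·3 = 12.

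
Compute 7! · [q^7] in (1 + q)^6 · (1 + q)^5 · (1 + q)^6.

The EGF product rule gives c_7 = Σ_{k_1+k_2+k_3=7} C(7; k_1,k_2,k_3) · ∏ g_i(k_i), where (1+q)^6 gives the falling factorial (6)_k; (1+q)^5 gives the falling factorial (5)_k; (1+q)^6 gives the falling factorial (6)_k.
g_1(k) for k = 0…7: 1, 6, 30, 120, 360, 720, 720, 0.
g_2(k) for k = 0…7: 1, 5, 20, 60, 120, 120, 0, 0.
g_3(k) for k = 0…7: 1, 6, 30, 120, 360, 720, 720, 0.
First combine the last two factors: h(k) = Σ_j C(k,j)·g_2(j)·g_3(k−j) for k = 0…7: 1, 11, 110, 990, 7920, 55440, 332640, 1663200.
c_7 = Σ_k C(7,k)·g_1(k)·h(7−k) = 1·1·1663200 + 7·6·332640 + 21·30·55440 + 35·120·7920 + 35·360·990 + 21·720·110 + 7·720·11 = 1663200 + 13970880 + 34927200 + 33264000 + 12474000 + 1663200 + 55440 = 98017920.

98017920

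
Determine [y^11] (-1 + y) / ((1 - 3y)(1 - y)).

The denominator gives the recurrence a_n = 4a_(n−1) − 3a_(n−2) for n ≥ 2; the numerator fixes a_0 = -1, a_1 = -3.
Iterating: -1, -3, -9, -27, -81, -243, -729, -2187, -6561, -19683, -59049, -177147, so a_11 = -177147.

-177147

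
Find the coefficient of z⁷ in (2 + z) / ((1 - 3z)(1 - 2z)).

14669

Partial fractions give a closed form: a_n = (7)·3^n + (-5)·2^n.
At n = 7: a_7 = 14669.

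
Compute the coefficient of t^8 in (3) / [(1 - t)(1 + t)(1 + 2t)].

1023

Partial fractions give a closed form: a_n = (1/2)·1^n + (-3/2)·(-1)^n + (4)·(-2)^n.
At n = 8: a_8 = 1023.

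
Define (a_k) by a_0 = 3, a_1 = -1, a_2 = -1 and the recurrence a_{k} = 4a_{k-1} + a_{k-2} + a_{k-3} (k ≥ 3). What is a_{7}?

The ordinary generating function has denominator 1 - 4y - y^2 - y^3.
Iterating the recurrence: a_0,…,a_{7} = 3, -1, -1, -2, -10, -43, -184, -789.

-789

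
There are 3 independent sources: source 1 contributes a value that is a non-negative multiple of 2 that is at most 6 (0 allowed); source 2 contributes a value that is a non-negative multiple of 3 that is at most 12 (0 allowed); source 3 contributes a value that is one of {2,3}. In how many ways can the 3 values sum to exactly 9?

The generating function for the choices is (1 + z^2 + z^4 + z^6)·(1 + z^3 + z^6 + z^9 + z^12)·(z^2 + z^3); the count is [z^9].
(1 + z^2 + z^4 + z^6) has coefficients 1,0,1,0,1,0,1 for degrees 0…6.
(1 + z^3 + z^6 + z^9 + z^12) has coefficients 1,0,0,1,0,0,1,0,0,1 for degrees 0…9.
Finally multiplying by (z^2 + z^3), the product of all factors after the first has coefficients 0,0,1,1,0,1,1,0,1,1 for degrees 0…9.
[z^9] = 1·1 + 1·0 + 1·1 + 1·1 = 3.

3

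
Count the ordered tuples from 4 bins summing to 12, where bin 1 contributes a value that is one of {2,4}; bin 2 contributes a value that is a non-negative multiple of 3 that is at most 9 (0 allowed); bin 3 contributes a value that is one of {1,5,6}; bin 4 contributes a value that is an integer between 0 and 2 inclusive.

6

The generating function for the choices is (t^2 + t^4)·(1 + t^3 + t^6 + t^9)·(t + t^5 + t^6)·(1 + t + t^2); the count is [t^12].
(t^2 + t^4) has coefficients 0,0,1,0,1 for degrees 0…4.
(1 + t^3 + t^6 + t^9) has coefficients 1,0,0,1,0,0,1,0,0,1,0,0,0 for degrees 0…12.
Multiplying by (t + t^5 + t^6) gives running coefficients 0,1,0,0,1,1,1,1,1,1,1,1,1 for degrees 0…12.
Finally multiplying by (1 + t + t^2), the product of all factors after the first has coefficients 0,1,1,1,1,2,3,3,3,3,3,3,3 for degrees 0…12.
[t^12] = 1·3 + 1·3 = 6.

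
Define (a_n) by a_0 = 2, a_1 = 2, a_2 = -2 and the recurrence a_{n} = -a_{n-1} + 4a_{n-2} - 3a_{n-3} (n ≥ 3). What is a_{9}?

2678

The ordinary generating function has denominator 1 + y - 4y^2 + 3y^3.
Iterating the recurrence: a_0,…,a_{9} = 2, 2, -2, 4, -18, 40, -124, 338, -954, 2678.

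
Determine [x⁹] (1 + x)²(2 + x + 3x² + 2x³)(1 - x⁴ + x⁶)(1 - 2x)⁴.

(1 + x)² has coefficients 1,2,1 for degrees 0…2.
(2 + x + 3x² + 2x³) has coefficients 2,1,3,2,0,0,0,0,0,0 for degrees 0…9.
Multiplying by (1 - x⁴ + x⁶) gives running coefficients 2,1,3,2,-2,-1,-1,-1,3,2 for degrees 0…9.
Finally multiplying by (1 - 2x)⁴, the product of all factors after the first has coefficients 2,-15,43,-62,54,-17,-57,79,-13,-30 for degrees 0…9.
[x⁹] = 1·(-30) + 2·(-13) + 1·79 = 23.

23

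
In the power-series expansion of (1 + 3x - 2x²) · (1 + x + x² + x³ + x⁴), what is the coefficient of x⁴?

(1 + 3x - 2x²) has coefficients 1,3,-2 for degrees 0…2.
(1 + x + x² + x³ + x⁴) has coefficients 1,1,1,1,1 for degrees 0…4.
[x⁴] = 1·1 + 3·1 − 2·1 = 2.

2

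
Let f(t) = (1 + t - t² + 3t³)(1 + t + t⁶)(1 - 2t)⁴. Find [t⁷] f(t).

-71

(1 + t - t² + 3t³) has coefficients 1,1,-1,3 for degrees 0…3.
(1 + t + t⁶) has coefficients 1,1,0,0,0,0,1,0 for degrees 0…7.
Finally multiplying by (1 - 2t)⁴, the product of all factors after the first has coefficients 1,-7,16,-8,-16,16,1,-8 for degrees 0…7.
[t⁷] = 1·(-8) + 1·1 − 1·16 + 3·(-16) = -71.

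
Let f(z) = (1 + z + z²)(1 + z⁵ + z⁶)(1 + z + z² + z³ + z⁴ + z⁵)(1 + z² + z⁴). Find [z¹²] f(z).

(1 + z + z²) has coefficients 1,1,1 for degrees 0…2.
(1 + z⁵ + z⁶) has coefficients 1,0,0,0,0,1,1,0,0,0,0,0,0 for degrees 0…12.
Multiplying by (1 + z + z² + z³ + z⁴ + z⁵) gives running coefficients 1,1,1,1,1,2,2,2,2,2,2,1,0 for degrees 0…12.
Finally multiplying by (1 + z² + z⁴), the product of all factors after the first has coefficients 1,1,2,2,3,4,4,5,5,6,6,5,4 for degrees 0…12.
[z¹²] = 1·4 + 1·5 + 1·6 = 15.

15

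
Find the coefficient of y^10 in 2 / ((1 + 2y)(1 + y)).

Partial fractions give a closed form: a_n = (4)·(-2)^n + (-2)·(-1)^n.
At n = 10: a_10 = 4094.

4094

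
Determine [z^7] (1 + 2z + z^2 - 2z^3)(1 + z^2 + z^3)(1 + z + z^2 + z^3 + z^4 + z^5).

3

(1 + 2z + z^2 - 2z^3) has coefficients 1,2,1,-2 for degrees 0…3.
(1 + z^2 + z^3) has coefficients 1,0,1,1,0,0,0,0 for degrees 0…7.
Finally multiplying by (1 + z + z^2 + z^3 + z^4 + z^5), the product of all factors after the first has coefficients 1,1,2,3,3,3,2,2 for degrees 0…7.
[z^7] = 1·2 + 2·2 + 1·3 − 2·3 = 3.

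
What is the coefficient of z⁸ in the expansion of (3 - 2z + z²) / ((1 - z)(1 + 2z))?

The denominator gives the recurrence a_n = −a_(n−1) + 2a_(n−2) for n ≥ 3; the numerator fixes a_0 = 3, a_1 = -5, a_2 = 12.
Iterating: 3, -5, 12, -22, 46, -90, 182, -362, 726, so a_8 = 726.

726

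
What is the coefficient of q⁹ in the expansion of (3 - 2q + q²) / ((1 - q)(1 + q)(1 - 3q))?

Partial fractions give a closed form: a_n = (-1/2)·1^n + (3/4)·(-1)^n + (11/4)·3^n.
At n = 9: a_9 = 54127.

54127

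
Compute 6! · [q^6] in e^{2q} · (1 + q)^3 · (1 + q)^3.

58576

The EGF product rule gives c_6 = Σ_{k_1+k_2+k_3=6} C(6; k_1,k_2,k_3) · ∏ g_i(k_i), where e^{2q} gives (2)^k; (1+q)^3 gives the falling factorial (3)_k; (1+q)^3 gives the falling factorial (3)_k.
g_1(k) for k = 0…6: 1, 2, 4, 8, 16, 32, 64.
g_2(k) for k = 0…6: 1, 3, 6, 6, 0, 0, 0.
g_3(k) for k = 0…6: 1, 3, 6, 6, 0, 0, 0.
First combine the last two factors: h(k) = Σ_j C(k,j)·g_2(j)·g_3(k−j) for k = 0…6: 1, 6, 30, 120, 360, 720, 720.
c_6 = Σ_k C(6,k)·g_1(k)·h(6−k) = 1·1·720 + 6·2·720 + 15·4·360 + 20·8·120 + 15·16·30 + 6·32·6 + 1·64·1 = 720 + 8640 + 21600 + 19200 + 7200 + 1152 + 64 = 58576.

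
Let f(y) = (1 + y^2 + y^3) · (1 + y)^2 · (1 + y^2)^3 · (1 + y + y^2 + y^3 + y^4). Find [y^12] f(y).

(1 + y^2 + y^3) has coefficients 1,0,1,1 for degrees 0…3.
(1 + y)^2 has coefficients 1,2,1,0,0,0,0,0,0,0,0,0,0 for degrees 0…12.
Multiplying by (1 + y^2)^3 gives running coefficients 1,2,4,6,6,6,4,2,1,0,0,0,0 for degrees 0…12.
Finally multiplying by (1 + y + y^2 + y^3 + y^4), the product of all factors after the first has coefficients 1,3,7,13,19,24,26,24,19,13,7,3,1 for degrees 0…12.
[y^12] = 1·1 + 1·7 + 1·13 = 21.

21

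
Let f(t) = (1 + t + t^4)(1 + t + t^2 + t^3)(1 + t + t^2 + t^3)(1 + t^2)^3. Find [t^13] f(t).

(1 + t + t^4) has coefficients 1,1,0,0,1 for degrees 0…4.
(1 + t + t^2 + t^3) has coefficients 1,1,1,1,0,0,0,0,0,0,0,0,0,0 for degrees 0…13.
Multiplying by (1 + t + t^2 + t^3) gives running coefficients 1,2,3,4,3,2,1,0,0,0,0,0,0,0 for degrees 0…13.
Finally multiplying by (1 + t^2)^3, the product of all factors after the first has coefficients 1,2,6,10,15,20,20,20,15,10,6,2,1,0 for degrees 0…13.
[t^13] = 1·0 + 1·1 + 1·10 = 11.

11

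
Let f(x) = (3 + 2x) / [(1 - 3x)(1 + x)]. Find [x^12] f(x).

The denominator gives the recurrence a_n = 2a_(n−1) + 3a_(n−2) for n ≥ 3; the numerator fixes a_0 = 3, a_1 = 8, a_2 = 25.
Iterating: 3, 8, 25, 74, 223, 668, 2005, 6014, 18043, 54128, 162385, 487154, 1461463, so a_12 = 1461463.

1461463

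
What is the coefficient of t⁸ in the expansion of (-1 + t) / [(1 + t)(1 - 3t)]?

-3281

The denominator gives the recurrence a_n = 2a_(n−1) + 3a_(n−2) for n ≥ 2; the numerator fixes a_0 = -1, a_1 = -1.
Iterating: -1, -1, -5, -13, -41, -121, -365, -1093, -3281, so a_8 = -3281.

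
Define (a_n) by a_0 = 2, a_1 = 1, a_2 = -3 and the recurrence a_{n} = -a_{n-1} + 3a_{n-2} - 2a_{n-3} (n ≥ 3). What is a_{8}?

The ordinary generating function has denominator 1 + y - 3y^2 + 2y^3.
Iterating the recurrence: a_0,…,a_{8} = 2, 1, -3, 2, -13, 25, -68, 169, -423.

-423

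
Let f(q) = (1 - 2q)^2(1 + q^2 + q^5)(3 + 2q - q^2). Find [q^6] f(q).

(1 - 2q)^2 has coefficients 1,-4,4 for degrees 0…2.
(1 + q^2 + q^5) has coefficients 1,0,1,0,0,1,0 for degrees 0…6.
Finally multiplying by (3 + 2q - q^2), the product of all factors after the first has coefficients 3,2,2,2,-1,3,2 for degrees 0…6.
[q^6] = 1·2 − 4·3 + 4·(-1) = -14.

-14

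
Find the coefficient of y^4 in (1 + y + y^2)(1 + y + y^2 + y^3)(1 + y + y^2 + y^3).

10

(1 + y + y^2) has coefficients 1,1,1 for degrees 0…2.
(1 + y + y^2 + y^3) has coefficients 1,1,1,1,0 for degrees 0…4.
Finally multiplying by (1 + y + y^2 + y^3), the product of all factors after the first has coefficients 1,2,3,4,3 for degrees 0…4.
[y^4] = 1·3 + 1·4 + 1·3 = 10.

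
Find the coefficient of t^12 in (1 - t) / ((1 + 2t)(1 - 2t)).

Partial fractions give a closed form: a_n = (3/4)·(-2)^n + (1/4)·2^n.
At n = 12: a_12 = 4096.

4096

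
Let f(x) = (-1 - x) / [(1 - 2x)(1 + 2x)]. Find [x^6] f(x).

Partial fractions give a closed form: a_n = (-3/4)·2^n + (-1/4)·(-2)^n.
At n = 6: a_6 = -64.

-64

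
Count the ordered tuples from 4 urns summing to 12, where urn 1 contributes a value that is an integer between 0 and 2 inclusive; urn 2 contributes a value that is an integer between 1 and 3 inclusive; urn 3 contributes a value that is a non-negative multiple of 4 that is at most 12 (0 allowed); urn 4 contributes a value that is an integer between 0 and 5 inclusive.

The generating function for the choices is (1 + t + t²)·(t + t² + t³)·(1 + t⁴ + t⁸ + t¹²)·(1 + t + t² + t³ + t⁴ + t⁵); the count is [t¹²].
(1 + t + t²) has coefficients 1,1,1 for degrees 0…2.
(t + t² + t³) has coefficients 0,1,1,1,0,0,0,0,0,0,0,0,0 for degrees 0…12.
Multiplying by (1 + t⁴ + t⁸ + t¹²) gives running coefficients 0,1,1,1,0,1,1,1,0,1,1,1,0 for degrees 0…12.
Finally multiplying by (1 + t + t² + t³ + t⁴ + t⁵), the product of all factors after the first has coefficients 0,1,2,3,3,4,5,5,4,4,5,5,4 for degrees 0…12.
[t¹²] = 1·4 + 1·5 + 1·5 = 14.

14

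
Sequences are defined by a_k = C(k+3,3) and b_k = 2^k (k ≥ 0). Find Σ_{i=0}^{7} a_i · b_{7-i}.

This is [x^7] in the product of the two ordinary generating functions.
Σ = 1·128 + 4·64 + 10·32 + 20·16 + 35·8 + 56·4 + 84·2 + 120·1 = 1816.

1816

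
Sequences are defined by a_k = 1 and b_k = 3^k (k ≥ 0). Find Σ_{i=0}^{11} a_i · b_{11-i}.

This is [x^11] in the product of the two ordinary generating functions.
Σ = 1·177147 + 1·59049 + 1·19683 + 1·6561 + 1·2187 + 1·729 + 1·243 + 1·81 + 1·27 + 1·9 + 1·3 + 1·1 = 265720.

265720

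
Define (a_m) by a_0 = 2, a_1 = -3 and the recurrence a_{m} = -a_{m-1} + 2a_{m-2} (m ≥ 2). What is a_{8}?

427

The ordinary generating function has denominator 1 + y - 2y^2.
Iterating the recurrence: a_0,…,a_{8} = 2, -3, 7, -13, 27, -53, 107, -213, 427.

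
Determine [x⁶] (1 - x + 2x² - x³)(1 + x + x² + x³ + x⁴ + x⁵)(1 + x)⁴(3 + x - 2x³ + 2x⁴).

(1 - x + 2x² - x³) has coefficients 1,-1,2,-1 for degrees 0…3.
(1 + x + x² + x³ + x⁴ + x⁵) has coefficients 1,1,1,1,1,1,0 for degrees 0…6.
Multiplying by (1 + x)⁴ gives running coefficients 1,5,11,15,16,16,15 for degrees 0…6.
Finally multiplying by (3 + x - 2x³ + 2x⁴), the product of all factors after the first has coefficients 3,16,38,54,55,52,53 for degrees 0…6.
[x⁶] = 1·53 − 1·52 + 2·55 − 1·54 = 57.

57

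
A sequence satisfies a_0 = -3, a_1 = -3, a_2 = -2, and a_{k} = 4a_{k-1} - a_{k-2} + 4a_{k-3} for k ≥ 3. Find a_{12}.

-4934478

The ordinary generating function has denominator 1 - 4x + x^2 - 4x^3.
Iterating the recurrence: a_0,…,a_{12} = -3, -3, -2, -17, -78, -303, -1202, -4817, -19278, -77103, -308402, -1233617, -4934478.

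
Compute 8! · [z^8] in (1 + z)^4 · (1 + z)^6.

1814400

The EGF product rule gives c_8 = Σ_{k_1+k_2=8} C(8; k_1,k_2) · ∏ g_i(k_i), where (1+z)^4 gives the falling factorial (4)_k; (1+z)^6 gives the falling factorial (6)_k.
g_1(k) for k = 0…8: 1, 4, 12, 24, 24, 0, 0, 0, 0.
g_2(k) for k = 0…8: 1, 6, 30, 120, 360, 720, 720, 0, 0.
c_8 = Σ_k C(8,k)·g_1(k)·g_2(8−k) = 28·12·720 + 56·24·720 + 70·24·360 = 241920 + 967680 + 604800 = 1814400.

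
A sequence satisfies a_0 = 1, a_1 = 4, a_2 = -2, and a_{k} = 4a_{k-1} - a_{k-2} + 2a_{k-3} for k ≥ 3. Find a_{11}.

The ordinary generating function has denominator 1 - 4t + t^2 - 2t^3.
Iterating the recurrence: a_0,…,a_{11} = 1, 4, -2, -10, -30, -114, -446, -1730, -6702, -25970, -100638, -389986.

-389986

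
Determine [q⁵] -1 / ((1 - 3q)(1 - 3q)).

-1458

The denominator gives the recurrence a_n = 6a_(n−1) − 9a_(n−2) for n ≥ 2; the numerator fixes a_0 = -1, a_1 = -6.
Iterating: -1, -6, -27, -108, -405, -1458, so a_5 = -1458.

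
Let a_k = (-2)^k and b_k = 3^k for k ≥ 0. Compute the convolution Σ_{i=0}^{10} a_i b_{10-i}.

35839

This is [x^10] in the product of the two ordinary generating functions.
Σ = 1·59049 − 2·19683 + 4·6561 − 8·2187 + 16·729 − 32·243 + 64·81 − 128·27 + 256·9 − 512·3 + 1024·1 = 35839.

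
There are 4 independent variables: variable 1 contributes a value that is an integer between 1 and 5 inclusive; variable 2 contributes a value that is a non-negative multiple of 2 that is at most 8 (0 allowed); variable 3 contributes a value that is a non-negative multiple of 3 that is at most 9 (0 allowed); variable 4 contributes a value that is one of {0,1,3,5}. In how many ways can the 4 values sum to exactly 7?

14

The generating function for the choices is (t + t² + t³ + t⁴ + t⁵)·(1 + t² + t⁴ + t⁶ + t⁸)·(1 + t³ + t⁶ + t⁹)·(1 + t + t³ + t⁵); the count is [t⁷].
(t + t² + t³ + t⁴ + t⁵) has coefficients 0,1,1,1,1,1 for degrees 0…5.
(1 + t² + t⁴ + t⁶ + t⁸) has coefficients 1,0,1,0,1,0,1,0 for degrees 0…7.
Multiplying by (1 + t³ + t⁶ + t⁹) gives running coefficients 1,0,1,1,1,1,2,1 for degrees 0…7.
Finally multiplying by (1 + t + t³ + t⁵), the product of all factors after the first has coefficients 1,1,1,3,2,4,4,5 for degrees 0…7.
[t⁷] = 1·4 + 1·4 + 1·2 + 1·3 + 1·1 = 14.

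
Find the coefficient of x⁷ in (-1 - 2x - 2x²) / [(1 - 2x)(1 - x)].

-635

The denominator gives the recurrence a_n = 3a_(n−1) − 2a_(n−2) for n ≥ 3; the numerator fixes a_0 = -1, a_1 = -5, a_2 = -15.
Iterating: -1, -5, -15, -35, -75, -155, -315, -635, so a_7 = -635.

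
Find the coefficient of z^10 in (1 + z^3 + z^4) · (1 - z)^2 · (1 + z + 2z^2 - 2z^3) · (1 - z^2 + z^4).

(1 + z^3 + z^4) has coefficients 1,0,0,1,1 for degrees 0…4.
(1 - z)^2 has coefficients 1,-2,1,0,0,0,0,0,0,0,0 for degrees 0…10.
Multiplying by (1 + z + 2z^2 - 2z^3) gives running coefficients 1,-1,1,-5,6,-2,0,0,0,0,0 for degrees 0…10.
Finally multiplying by (1 - z^2 + z^4), the product of all factors after the first has coefficients 1,-1,0,-4,6,2,-5,-3,6,-2,0 for degrees 0…10.
[z^10] = 1·0 + 1·(-3) + 1·(-5) = -8.

-8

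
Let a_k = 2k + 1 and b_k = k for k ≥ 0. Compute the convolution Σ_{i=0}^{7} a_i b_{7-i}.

This is [x^7] in the product of the two ordinary generating functions.
Σ = 1·7 + 3·6 + 5·5 + 7·4 + 9·3 + 11·2 + 13·1 + 15·0 = 140.

140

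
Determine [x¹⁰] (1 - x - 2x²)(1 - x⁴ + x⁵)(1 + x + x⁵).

2

(1 - x - 2x²) has coefficients 1,-1,-2 for degrees 0…2.
(1 - x⁴ + x⁵) has coefficients 1,0,0,0,-1,1,0,0,0,0,0 for degrees 0…10.
Finally multiplying by (1 + x + x⁵), the product of all factors after the first has coefficients 1,1,0,0,-1,1,1,0,0,-1,1 for degrees 0…10.
[x¹⁰] = 1·1 − 1·(-1) − 2·0 = 2.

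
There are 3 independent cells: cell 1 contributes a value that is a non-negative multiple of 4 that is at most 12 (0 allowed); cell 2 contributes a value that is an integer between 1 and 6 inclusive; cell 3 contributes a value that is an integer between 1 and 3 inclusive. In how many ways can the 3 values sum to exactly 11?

The generating function for the choices is (1 + t⁴ + t⁸ + t¹²)·(t + t² + t³ + t⁴ + t⁵ + t⁶)·(t + t² + t³); the count is [t¹¹].
(1 + t⁴ + t⁸ + t¹²) has coefficients 1,0,0,0,1,0,0,0,1,0,0,0 for degrees 0…11.
(t + t² + t³ + t⁴ + t⁵ + t⁶) has coefficients 0,1,1,1,1,1,1,0,0,0,0,0 for degrees 0…11.
Finally multiplying by (t + t² + t³), the product of all factors after the first has coefficients 0,0,1,2,3,3,3,3,2,1,0,0 for degrees 0…11.
[t¹¹] = 1·0 + 1·3 + 1·2 = 5.

5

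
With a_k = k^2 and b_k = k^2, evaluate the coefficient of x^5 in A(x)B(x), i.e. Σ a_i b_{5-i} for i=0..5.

104

The convolution is the t^5 coefficient of A(t)B(t).
Σ = 0·25 + 1·16 + 4·9 + 9·4 + 16·1 + 25·0 = 104.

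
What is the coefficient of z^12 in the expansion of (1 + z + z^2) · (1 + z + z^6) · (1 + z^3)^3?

(1 + z + z^2) has coefficients 1,1,1 for degrees 0…2.
(1 + z + z^6) has coefficients 1,1,0,0,0,0,1,0,0,0,0,0,0 for degrees 0…12.
Finally multiplying by (1 + z^3)^3, the product of all factors after the first has coefficients 1,1,0,3,3,0,4,3,0,4,1,0,3 for degrees 0…12.
[z^12] = 1·3 + 1·0 + 1·1 = 4.

4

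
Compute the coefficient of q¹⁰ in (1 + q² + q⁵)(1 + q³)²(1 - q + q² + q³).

3

(1 + q² + q⁵) has coefficients 1,0,1,0,0,1 for degrees 0…5.
(1 + q³)² has coefficients 1,0,0,2,0,0,1,0,0,0,0 for degrees 0…10.
Finally multiplying by (1 - q + q² + q³), the product of all factors after the first has coefficients 1,-1,1,3,-2,2,3,-1,1,1,0 for degrees 0…10.
[q¹⁰] = 1·0 + 1·1 + 1·2 = 3.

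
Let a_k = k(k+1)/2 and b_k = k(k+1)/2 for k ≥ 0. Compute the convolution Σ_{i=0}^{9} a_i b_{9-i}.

Write out a_i and b_{9-i} for i = 0,…,9 and sum the products.
Σ = 0·45 + 1·36 + 3·28 + 6·21 + 10·15 + 15·10 + 21·6 + 28·3 + 36·1 + 45·0 = 792.

792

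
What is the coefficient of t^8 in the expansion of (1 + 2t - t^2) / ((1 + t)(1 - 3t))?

The denominator gives the recurrence a_n = 2a_(n−1) + 3a_(n−2) for n ≥ 3; the numerator fixes a_0 = 1, a_1 = 4, a_2 = 10.
Iterating: 1, 4, 10, 32, 94, 284, 850, 2552, 7654, so a_8 = 7654.

7654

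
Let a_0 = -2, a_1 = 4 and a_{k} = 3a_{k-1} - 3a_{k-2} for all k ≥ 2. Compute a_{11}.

The ordinary generating function has denominator 1 - 3z + 3z^2.
Iterating the recurrence: a_0,…,a_{11} = -2, 4, 18, 42, 72, 90, 54, -108, -486, -1134, -1944, -2430.

-2430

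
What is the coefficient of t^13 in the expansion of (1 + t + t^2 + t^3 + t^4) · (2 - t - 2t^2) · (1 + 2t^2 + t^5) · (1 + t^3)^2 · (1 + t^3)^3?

(1 + t + t^2 + t^3 + t^4) has coefficients 1,1,1,1,1 for degrees 0…4.
(2 - t - 2t^2) has coefficients 2,-1,-2,0,0,0,0,0,0,0,0,0,0,0 for degrees 0…13.
Multiplying by (1 + 2t^2 + t^5) gives running coefficients 2,-1,2,-2,-4,2,-1,-2,0,0,0,0,0,0 for degrees 0…13.
Multiplying by (1 + t^3)^2 gives running coefficients 2,-1,2,2,-6,6,-3,-11,6,-4,-8,2,-1,-2 for degrees 0…13.
Finally multiplying by (1 + t^3)^3, the product of all factors after the first has coefficients 2,-1,2,8,-9,12,9,-32,30,-5,-60,40,-20,-65 for degrees 0…13.
[t^13] = 1·(-65) + 1·(-20) + 1·40 + 1·(-60) + 1·(-5) = -110.

-110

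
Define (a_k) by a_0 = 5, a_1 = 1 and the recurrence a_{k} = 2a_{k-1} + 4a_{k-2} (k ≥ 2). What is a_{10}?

202240

The ordinary generating function has denominator 1 - 2z - 4z^2.
Iterating the recurrence: a_0,…,a_{10} = 5, 1, 22, 48, 184, 560, 1856, 5952, 19328, 62464, 202240.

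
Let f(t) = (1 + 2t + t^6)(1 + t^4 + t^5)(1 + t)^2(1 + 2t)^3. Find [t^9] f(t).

(1 + 2t + t^6) has coefficients 1,2,0,0,0,0,1 for degrees 0…6.
(1 + t^4 + t^5) has coefficients 1,0,0,0,1,1,0,0,0,0 for degrees 0…9.
Multiplying by (1 + t)^2 gives running coefficients 1,2,1,0,1,3,3,1,0,0 for degrees 0…9.
Finally multiplying by (1 + 2t)^3, the product of all factors after the first has coefficients 1,8,25,38,29,17,33,63,66,36 for degrees 0…9.
[t^9] = 1·36 + 2·66 + 1·38 = 206.

206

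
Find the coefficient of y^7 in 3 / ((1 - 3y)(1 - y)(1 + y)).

Partial fractions give a closed form: a_n = (27/8)·3^n + (-3/4)·1^n + (3/8)·(-1)^n.
At n = 7: a_7 = 7380.

7380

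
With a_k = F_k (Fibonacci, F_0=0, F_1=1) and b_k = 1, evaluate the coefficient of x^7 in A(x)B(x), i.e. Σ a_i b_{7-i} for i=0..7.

This is [x^7] in the product of the two ordinary generating functions.
Σ = 0·1 + 1·1 + 1·1 + 2·1 + 3·1 + 5·1 + 8·1 + 13·1 = 33.

33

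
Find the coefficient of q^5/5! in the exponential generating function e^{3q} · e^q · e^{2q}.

7776

The EGF product rule gives c_5 = Σ_{k_1+k_2+k_3=5} C(5; k_1,k_2,k_3) · ∏ g_i(k_i), where e^{3q} gives (3)^k; e^q gives (1)^k; e^{2q} gives (2)^k.
g_1(k) for k = 0…5: 1, 3, 9, 27, 81, 243.
g_2(k) for k = 0…5: 1, 1, 1, 1, 1, 1.
g_3(k) for k = 0…5: 1, 2, 4, 8, 16, 32.
First combine the last two factors: h(k) = Σ_j C(k,j)·g_2(j)·g_3(k−j) for k = 0…5: 1, 3, 9, 27, 81, 243.
c_5 = Σ_k C(5,k)·g_1(k)·h(5−k) = 1·1·243 + 5·3·81 + 10·9·27 + 10·27·9 + 5·81·3 + 1·243·1 = 243 + 1215 + 2430 + 2430 + 1215 + 243 = 7776.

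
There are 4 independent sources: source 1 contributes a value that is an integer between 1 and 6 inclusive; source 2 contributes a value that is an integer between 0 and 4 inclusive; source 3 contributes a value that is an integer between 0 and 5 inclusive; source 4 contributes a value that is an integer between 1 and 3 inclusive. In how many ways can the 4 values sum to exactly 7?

45

The generating function for the choices is (x + x^2 + x^3 + x^4 + x^5 + x^6)·(1 + x + x^2 + x^3 + x^4)·(1 + x + x^2 + x^3 + x^4 + x^5)·(x + x^2 + x^3); the count is [x^7].
(x + x^2 + x^3 + x^4 + x^5 + x^6) has coefficients 0,1,1,1,1,1,1 for degrees 0…6.
(1 + x + x^2 + x^3 + x^4) has coefficients 1,1,1,1,1,0,0,0 for degrees 0…7.
Multiplying by (1 + x + x^2 + x^3 + x^4 + x^5) gives running coefficients 1,2,3,4,5,5,4,3 for degrees 0…7.
Finally multiplying by (x + x^2 + x^3), the product of all factors after the first has coefficients 0,1,3,6,9,12,14,14 for degrees 0…7.
[x^7] = 1·14 + 1·12 + 1·9 + 1·6 + 1·3 + 1·1 = 45.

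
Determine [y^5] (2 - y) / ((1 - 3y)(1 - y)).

Partial fractions give a closed form: a_n = (5/2)·3^n + (-1/2)·1^n.
At n = 5: a_5 = 607.

607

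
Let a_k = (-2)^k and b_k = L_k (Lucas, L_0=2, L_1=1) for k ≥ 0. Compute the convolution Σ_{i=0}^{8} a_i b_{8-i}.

Write out a_i and b_{8-i} for i = 0,…,8 and sum the products.
Σ = 1·47 − 2·29 + 4·18 − 8·11 + 16·7 − 32·4 + 64·3 − 128·1 + 256·2 = 533.

533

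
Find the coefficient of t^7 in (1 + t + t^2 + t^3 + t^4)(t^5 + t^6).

(1 + t + t^2 + t^3 + t^4) has coefficients 1,1,1,1,1 for degrees 0…4.
(t^5 + t^6) has coefficients 0,0,0,0,0,1,1,0 for degrees 0…7.
[t^7] = 1·0 + 1·1 + 1·1 + 1·0 + 1·0 = 2.

2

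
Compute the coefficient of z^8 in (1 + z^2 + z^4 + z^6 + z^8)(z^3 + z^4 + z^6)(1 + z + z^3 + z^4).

(1 + z^2 + z^4 + z^6 + z^8) has coefficients 1,0,1,0,1,0,1,0,1 for degrees 0…8.
(z^3 + z^4 + z^6) has coefficients 0,0,0,1,1,0,1,0,0 for degrees 0…8.
Finally multiplying by (1 + z + z^3 + z^4), the product of all factors after the first has coefficients 0,0,0,1,2,1,2,3,1 for degrees 0…8.
[z^8] = 1·1 + 1·2 + 1·2 + 1·0 + 1·0 = 5.

5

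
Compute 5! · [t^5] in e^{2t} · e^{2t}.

1024

The EGF product rule gives c_5 = Σ_{k_1+k_2=5} C(5; k_1,k_2) · ∏ g_i(k_i), where e^{2t} gives (2)^k; e^{2t} gives (2)^k.
g_1(k) for k = 0…5: 1, 2, 4, 8, 16, 32.
g_2(k) for k = 0…5: 1, 2, 4, 8, 16, 32.
c_5 = Σ_k C(5,k)·g_1(k)·g_2(5−k) = 1·1·32 + 5·2·16 + 10·4·8 + 10·8·4 + 5·16·2 + 1·32·1 = 32 + 160 + 320 + 320 + 160 + 32 = 1024.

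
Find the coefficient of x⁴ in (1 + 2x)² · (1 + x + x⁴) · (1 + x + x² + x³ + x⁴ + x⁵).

19

(1 + 2x)² has coefficients 1,4,4 for degrees 0…2.
(1 + x + x⁴) has coefficients 1,1,0,0,1 for degrees 0…4.
Finally multiplying by (1 + x + x² + x³ + x⁴ + x⁵), the product of all factors after the first has coefficients 1,2,2,2,3 for degrees 0…4.
[x⁴] = 1·3 + 4·2 + 4·2 = 19.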